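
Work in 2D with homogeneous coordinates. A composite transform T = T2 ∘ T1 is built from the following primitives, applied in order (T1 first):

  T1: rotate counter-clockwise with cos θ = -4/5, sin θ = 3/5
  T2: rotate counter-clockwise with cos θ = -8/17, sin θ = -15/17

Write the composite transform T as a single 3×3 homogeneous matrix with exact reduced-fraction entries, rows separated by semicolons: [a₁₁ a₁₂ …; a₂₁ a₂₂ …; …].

T = [77/85 -36/85 0; 36/85 77/85 0; 0 0 1]

T1 = [-4/5 -3/5 0; 3/5 -4/5 0; 0 0 1]
T2·T1 = [77/85 -36/85 0; 36/85 77/85 0; 0 0 1]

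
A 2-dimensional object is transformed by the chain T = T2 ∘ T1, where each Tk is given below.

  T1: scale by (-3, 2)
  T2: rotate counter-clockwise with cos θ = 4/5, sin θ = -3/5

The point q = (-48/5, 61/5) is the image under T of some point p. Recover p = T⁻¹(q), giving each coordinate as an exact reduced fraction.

T1 = [-3 0 0; 0 2 0; 0 0 1]
T2·T1 = [-12/5 6/5 0; 9/5 8/5 0; 0 0 1]
det M = -6; M⁻¹ = [-4/15 1/5 0; 3/10 2/5 0; 0 0 1]
M⁻¹ · (-48/5, 61/5)ᵀ = (5, 2)ᵀ

p = (5, 2)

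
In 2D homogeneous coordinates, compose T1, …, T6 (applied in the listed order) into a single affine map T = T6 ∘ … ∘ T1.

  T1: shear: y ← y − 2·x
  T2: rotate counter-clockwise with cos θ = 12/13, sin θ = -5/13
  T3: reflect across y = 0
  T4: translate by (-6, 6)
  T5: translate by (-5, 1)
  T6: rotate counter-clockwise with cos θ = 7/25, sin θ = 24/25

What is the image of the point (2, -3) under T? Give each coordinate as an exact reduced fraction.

T1 shear: y ← y − 2·x: (2, -3) → (2, -7)
T2 rotate counter-clockwise with cos θ = 12/13, sin θ = -5/13: (2, -7) → (-11/13, -94/13)
T3 reflect across y = 0: (-11/13, -94/13) → (-11/13, 94/13)
T4 translate by (-6, 6): (-11/13, 94/13) → (-89/13, 172/13)
T5 translate by (-5, 1): (-89/13, 172/13) → (-154/13, 185/13)
T6 rotate counter-clockwise with cos θ = 7/25, sin θ = 24/25: (-154/13, 185/13) → (-5518/325, -2401/325)

T(p) = (-5518/325, -2401/325)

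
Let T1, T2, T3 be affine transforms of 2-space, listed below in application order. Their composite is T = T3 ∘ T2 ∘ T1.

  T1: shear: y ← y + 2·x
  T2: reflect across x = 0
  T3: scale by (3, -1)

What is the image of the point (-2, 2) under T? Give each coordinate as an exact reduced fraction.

T1 shear: y ← y + 2·x: (-2, 2) → (-2, -2)
T2 reflect across x = 0: (-2, -2) → (2, -2)
T3 scale by (3, -1): (2, -2) → (6, 2)

T(p) = (6, 2)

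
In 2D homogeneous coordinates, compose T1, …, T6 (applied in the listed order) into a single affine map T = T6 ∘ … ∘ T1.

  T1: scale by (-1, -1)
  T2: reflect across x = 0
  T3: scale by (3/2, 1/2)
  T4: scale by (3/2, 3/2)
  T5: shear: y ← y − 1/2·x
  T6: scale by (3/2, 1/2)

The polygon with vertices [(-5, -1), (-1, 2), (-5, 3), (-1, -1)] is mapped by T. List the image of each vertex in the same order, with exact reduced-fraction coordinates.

T1 scale by (-1, -1): (-5, -1) → (5, 1); (-1, 2) → (1, -2); (-5, 3) → (5, -3); (-1, -1) → (1, 1)
T2 reflect across x = 0: (5, 1) → (-5, 1); (1, -2) → (-1, -2); (5, -3) → (-5, -3); (1, 1) → (-1, 1)
T3 scale by (3/2, 1/2): (-5, 1) → (-15/2, 1/2); (-1, -2) → (-3/2, -1); (-5, -3) → (-15/2, -3/2); (-1, 1) → (-3/2, 1/2)
T4 scale by (3/2, 3/2): (-15/2, 1/2) → (-45/4, 3/4); (-3/2, -1) → (-9/4, -3/2); (-15/2, -3/2) → (-45/4, -9/4); (-3/2, 1/2) → (-9/4, 3/4)
T5 shear: y ← y − 1/2·x: (-45/4, 3/4) → (-45/4, 51/8); (-9/4, -3/2) → (-9/4, -3/8); (-45/4, -9/4) → (-45/4, 27/8); (-9/4, 3/4) → (-9/4, 15/8)
T6 scale by (3/2, 1/2): (-45/4, 51/8) → (-135/8, 51/16); (-9/4, -3/8) → (-27/8, -3/16); (-45/4, 27/8) → (-135/8, 27/16); (-9/4, 15/8) → (-27/8, 15/16)

image vertices: (-135/8, 51/16), (-27/8, -3/16), (-135/8, 27/16), (-27/8, 15/16)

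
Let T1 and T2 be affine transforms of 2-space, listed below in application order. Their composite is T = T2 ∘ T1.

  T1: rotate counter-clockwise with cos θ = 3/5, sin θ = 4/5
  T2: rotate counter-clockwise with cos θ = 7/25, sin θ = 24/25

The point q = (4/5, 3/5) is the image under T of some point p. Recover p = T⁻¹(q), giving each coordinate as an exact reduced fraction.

T1 = [3/5 -4/5 0; 4/5 3/5 0; 0 0 1]
T2·T1 = [-3/5 -4/5 0; 4/5 -3/5 0; 0 0 1]
det M = 1; M⁻¹ = [-3/5 4/5 0; -4/5 -3/5 0; 0 0 1]
M⁻¹ · (4/5, 3/5)ᵀ = (0, -1)ᵀ

p = (0, -1)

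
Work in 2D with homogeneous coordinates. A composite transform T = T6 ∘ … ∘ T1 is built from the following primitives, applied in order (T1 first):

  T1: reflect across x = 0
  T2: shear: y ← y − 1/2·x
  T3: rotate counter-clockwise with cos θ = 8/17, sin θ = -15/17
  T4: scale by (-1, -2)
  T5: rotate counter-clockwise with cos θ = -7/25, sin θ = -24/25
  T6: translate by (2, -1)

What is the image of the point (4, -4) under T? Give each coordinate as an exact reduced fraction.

T1 reflect across x = 0: (4, -4) → (-4, -4)
T2 shear: y ← y − 1/2·x: (-4, -4) → (-4, -2)
T3 rotate counter-clockwise with cos θ = 8/17, sin θ = -15/17: (-4, -2) → (-62/17, 44/17)
T4 scale by (-1, -2): (-62/17, 44/17) → (62/17, -88/17)
T5 rotate counter-clockwise with cos θ = -7/25, sin θ = -24/25: (62/17, -88/17) → (-2546/425, -872/425)
T6 translate by (2, -1): (-2546/425, -872/425) → (-1696/425, -1297/425)

T(p) = (-1696/425, -1297/425)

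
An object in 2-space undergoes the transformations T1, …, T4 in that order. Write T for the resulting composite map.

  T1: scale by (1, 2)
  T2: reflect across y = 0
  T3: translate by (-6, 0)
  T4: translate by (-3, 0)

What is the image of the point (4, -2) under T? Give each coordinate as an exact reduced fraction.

T1 scale by (1, 2): (4, -2) → (4, -4)
T2 reflect across y = 0: (4, -4) → (4, 4)
T3 translate by (-6, 0): (4, 4) → (-2, 4)
T4 translate by (-3, 0): (-2, 4) → (-5, 4)

T(p) = (-5, 4)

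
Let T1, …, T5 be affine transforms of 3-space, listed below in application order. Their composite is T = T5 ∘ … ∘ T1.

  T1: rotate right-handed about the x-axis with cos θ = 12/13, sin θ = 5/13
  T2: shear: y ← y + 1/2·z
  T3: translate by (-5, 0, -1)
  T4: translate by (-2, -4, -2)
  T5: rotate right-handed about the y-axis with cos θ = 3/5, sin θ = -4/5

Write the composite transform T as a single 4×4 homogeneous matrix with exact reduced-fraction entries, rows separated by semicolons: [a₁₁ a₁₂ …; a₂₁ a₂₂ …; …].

T1 = [1 0 0 0; 0 12/13 -5/13 0; 0 5/13 12/13 0; 0 0 0 1]
T2·T1 = [1 0 0 0; 0 29/26 1/13 0; 0 5/13 12/13 0; 0 0 0 1]
T3·…·T1 = [1 0 0 -5; 0 29/26 1/13 0; 0 5/13 12/13 -1; 0 0 0 1]
T4·…·T1 = [1 0 0 -7; 0 29/26 1/13 -4; 0 5/13 12/13 -3; 0 0 0 1]
T5·…·T1 = [3/5 -4/13 -48/65 -9/5; 0 29/26 1/13 -4; 4/5 3/13 36/65 -37/5; 0 0 0 1]

T = [3/5 -4/13 -48/65 -9/5; 0 29/26 1/13 -4; 4/5 3/13 36/65 -37/5; 0 0 0 1]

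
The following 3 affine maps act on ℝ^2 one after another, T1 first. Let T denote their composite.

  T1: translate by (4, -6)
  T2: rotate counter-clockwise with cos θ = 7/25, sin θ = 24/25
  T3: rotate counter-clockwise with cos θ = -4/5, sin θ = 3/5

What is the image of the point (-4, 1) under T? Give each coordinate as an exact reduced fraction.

T1 translate by (4, -6): (-4, 1) → (0, -5)
T2 rotate counter-clockwise with cos θ = 7/25, sin θ = 24/25: (0, -5) → (24/5, -7/5)
T3 rotate counter-clockwise with cos θ = -4/5, sin θ = 3/5: (24/5, -7/5) → (-3, 4)

T(p) = (-3, 4)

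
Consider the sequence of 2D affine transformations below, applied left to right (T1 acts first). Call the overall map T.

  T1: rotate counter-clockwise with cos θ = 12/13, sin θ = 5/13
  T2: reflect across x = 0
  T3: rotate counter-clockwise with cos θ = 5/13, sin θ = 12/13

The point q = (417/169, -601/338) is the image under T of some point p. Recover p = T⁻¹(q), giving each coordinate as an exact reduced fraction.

T1 = [12/13 -5/13 0; 5/13 12/13 0; 0 0 1]
T2·T1 = [-12/13 5/13 0; 5/13 12/13 0; 0 0 1]
T3·…·T1 = [-120/169 -119/169 0; -119/169 120/169 0; 0 0 1]
det M = -1; M⁻¹ = [-120/169 -119/169 0; -119/169 120/169 0; 0 0 1]
M⁻¹ · (417/169, -601/338)ᵀ = (-1/2, -3)ᵀ

p = (-1/2, -3)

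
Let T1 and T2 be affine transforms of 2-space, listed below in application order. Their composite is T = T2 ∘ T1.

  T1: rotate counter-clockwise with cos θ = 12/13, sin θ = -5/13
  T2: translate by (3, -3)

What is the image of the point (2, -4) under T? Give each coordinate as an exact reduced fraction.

T(p) = (43/13, -97/13)

T1 rotate counter-clockwise with cos θ = 12/13, sin θ = -5/13: (2, -4) → (4/13, -58/13)
T2 translate by (3, -3): (4/13, -58/13) → (43/13, -97/13)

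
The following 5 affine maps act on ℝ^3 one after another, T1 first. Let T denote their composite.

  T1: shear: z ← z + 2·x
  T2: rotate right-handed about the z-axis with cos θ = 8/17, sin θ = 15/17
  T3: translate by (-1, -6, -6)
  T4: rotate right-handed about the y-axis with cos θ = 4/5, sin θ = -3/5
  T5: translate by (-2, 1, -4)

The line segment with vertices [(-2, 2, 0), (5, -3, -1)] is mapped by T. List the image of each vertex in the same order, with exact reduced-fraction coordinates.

image vertices: (88/85, -99/17, -1209/85), (-3/5, -2, 4/5)

T1 shear: z ← z + 2·x: (-2, 2, 0) → (-2, 2, -4); (5, -3, -1) → (5, -3, 9)
T2 rotate right-handed about the z-axis with cos θ = 8/17, sin θ = 15/17: (-2, 2, -4) → (-46/17, -14/17, -4); (5, -3, 9) → (5, 3, 9)
T3 translate by (-1, -6, -6): (-46/17, -14/17, -4) → (-63/17, -116/17, -10); (5, 3, 9) → (4, -3, 3)
T4 rotate right-handed about the y-axis with cos θ = 4/5, sin θ = -3/5: (-63/17, -116/17, -10) → (258/85, -116/17, -869/85); (4, -3, 3) → (7/5, -3, 24/5)
T5 translate by (-2, 1, -4): (258/85, -116/17, -869/85) → (88/85, -99/17, -1209/85); (7/5, -3, 24/5) → (-3/5, -2, 4/5)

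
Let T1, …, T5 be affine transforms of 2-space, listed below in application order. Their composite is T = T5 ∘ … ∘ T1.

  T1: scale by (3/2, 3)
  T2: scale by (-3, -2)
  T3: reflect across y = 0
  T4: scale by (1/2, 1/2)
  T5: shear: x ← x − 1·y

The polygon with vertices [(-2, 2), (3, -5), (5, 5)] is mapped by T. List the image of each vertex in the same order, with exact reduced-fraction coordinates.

image vertices: (-3/2, 6), (33/4, -15), (-105/4, 15)

T1 scale by (3/2, 3): (-2, 2) → (-3, 6); (3, -5) → (9/2, -15); (5, 5) → (15/2, 15)
T2 scale by (-3, -2): (-3, 6) → (9, -12); (9/2, -15) → (-27/2, 30); (15/2, 15) → (-45/2, -30)
T3 reflect across y = 0: (9, -12) → (9, 12); (-27/2, 30) → (-27/2, -30); (-45/2, -30) → (-45/2, 30)
T4 scale by (1/2, 1/2): (9, 12) → (9/2, 6); (-27/2, -30) → (-27/4, -15); (-45/2, 30) → (-45/4, 15)
T5 shear: x ← x − 1·y: (9/2, 6) → (-3/2, 6); (-27/4, -15) → (33/4, -15); (-45/4, 15) → (-105/4, 15)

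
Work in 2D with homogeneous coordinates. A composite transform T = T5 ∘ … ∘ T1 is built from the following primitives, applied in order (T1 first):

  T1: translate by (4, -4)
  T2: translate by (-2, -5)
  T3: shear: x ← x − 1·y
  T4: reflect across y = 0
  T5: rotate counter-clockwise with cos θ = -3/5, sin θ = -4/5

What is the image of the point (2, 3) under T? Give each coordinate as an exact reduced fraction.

T1 translate by (4, -4): (2, 3) → (6, -1)
T2 translate by (-2, -5): (6, -1) → (4, -6)
T3 shear: x ← x − 1·y: (4, -6) → (10, -6)
T4 reflect across y = 0: (10, -6) → (10, 6)
T5 rotate counter-clockwise with cos θ = -3/5, sin θ = -4/5: (10, 6) → (-6/5, -58/5)

T(p) = (-6/5, -58/5)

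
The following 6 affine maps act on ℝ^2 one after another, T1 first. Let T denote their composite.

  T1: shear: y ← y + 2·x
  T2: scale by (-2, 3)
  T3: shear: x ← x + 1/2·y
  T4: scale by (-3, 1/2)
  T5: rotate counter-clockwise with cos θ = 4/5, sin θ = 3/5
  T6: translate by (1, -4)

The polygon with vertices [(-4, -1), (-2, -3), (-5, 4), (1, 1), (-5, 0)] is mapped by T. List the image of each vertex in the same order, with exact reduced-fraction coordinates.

image vertices: (223/10, -49/10), (229/10, -7/10), (4, -13), (-77/10, -49/10), (22, -7)

T1 shear: y ← y + 2·x: (-4, -1) → (-4, -9); (-2, -3) → (-2, -7); (-5, 4) → (-5, -6); (1, 1) → (1, 3); (-5, 0) → (-5, -10)
T2 scale by (-2, 3): (-4, -9) → (8, -27); (-2, -7) → (4, -21); (-5, -6) → (10, -18); (1, 3) → (-2, 9); (-5, -10) → (10, -30)
T3 shear: x ← x + 1/2·y: (8, -27) → (-11/2, -27); (4, -21) → (-13/2, -21); (10, -18) → (1, -18); (-2, 9) → (5/2, 9); (10, -30) → (-5, -30)
T4 scale by (-3, 1/2): (-11/2, -27) → (33/2, -27/2); (-13/2, -21) → (39/2, -21/2); (1, -18) → (-3, -9); (5/2, 9) → (-15/2, 9/2); (-5, -30) → (15, -15)
T5 rotate counter-clockwise with cos θ = 4/5, sin θ = 3/5: (33/2, -27/2) → (213/10, -9/10); (39/2, -21/2) → (219/10, 33/10); (-3, -9) → (3, -9); (-15/2, 9/2) → (-87/10, -9/10); (15, -15) → (21, -3)
T6 translate by (1, -4): (213/10, -9/10) → (223/10, -49/10); (219/10, 33/10) → (229/10, -7/10); (3, -9) → (4, -13); (-87/10, -9/10) → (-77/10, -49/10); (21, -3) → (22, -7)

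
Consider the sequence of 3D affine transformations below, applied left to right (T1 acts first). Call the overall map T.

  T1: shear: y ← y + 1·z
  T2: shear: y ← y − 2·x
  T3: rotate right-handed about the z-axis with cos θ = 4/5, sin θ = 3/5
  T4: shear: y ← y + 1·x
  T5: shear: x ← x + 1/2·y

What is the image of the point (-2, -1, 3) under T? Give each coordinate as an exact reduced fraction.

T(p) = (-6, -8/5, 3)

T1 shear: y ← y + 1·z: (-2, -1, 3) → (-2, 2, 3)
T2 shear: y ← y − 2·x: (-2, 2, 3) → (-2, 6, 3)
T3 rotate right-handed about the z-axis with cos θ = 4/5, sin θ = 3/5: (-2, 6, 3) → (-26/5, 18/5, 3)
T4 shear: y ← y + 1·x: (-26/5, 18/5, 3) → (-26/5, -8/5, 3)
T5 shear: x ← x + 1/2·y: (-26/5, -8/5, 3) → (-6, -8/5, 3)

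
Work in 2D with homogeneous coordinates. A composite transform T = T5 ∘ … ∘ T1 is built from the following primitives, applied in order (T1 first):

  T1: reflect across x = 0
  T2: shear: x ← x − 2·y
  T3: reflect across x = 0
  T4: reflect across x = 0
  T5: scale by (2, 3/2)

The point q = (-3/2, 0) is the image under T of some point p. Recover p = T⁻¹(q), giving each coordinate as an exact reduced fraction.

p = (3/4, 0)

T1 = [-1 0 0; 0 1 0; 0 0 1]
T2·T1 = [-1 -2 0; 0 1 0; 0 0 1]
T3·…·T1 = [1 2 0; 0 1 0; 0 0 1]
T4·…·T1 = [-1 -2 0; 0 1 0; 0 0 1]
T5·…·T1 = [-2 -4 0; 0 3/2 0; 0 0 1]
det M = -3; M⁻¹ = [-1/2 -4/3 0; 0 2/3 0; 0 0 1]
M⁻¹ · (-3/2, 0)ᵀ = (3/4, 0)ᵀ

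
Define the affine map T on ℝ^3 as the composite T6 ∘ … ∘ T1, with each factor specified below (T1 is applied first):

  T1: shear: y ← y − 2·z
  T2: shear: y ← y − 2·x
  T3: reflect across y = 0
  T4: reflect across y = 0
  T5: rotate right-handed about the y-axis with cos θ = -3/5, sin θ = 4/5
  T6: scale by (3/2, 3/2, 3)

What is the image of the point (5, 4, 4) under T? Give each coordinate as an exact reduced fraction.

T1 shear: y ← y − 2·z: (5, 4, 4) → (5, -4, 4)
T2 shear: y ← y − 2·x: (5, -4, 4) → (5, -14, 4)
T3 reflect across y = 0: (5, -14, 4) → (5, 14, 4)
T4 reflect across y = 0: (5, 14, 4) → (5, -14, 4)
T5 rotate right-handed about the y-axis with cos θ = -3/5, sin θ = 4/5: (5, -14, 4) → (1/5, -14, -32/5)
T6 scale by (3/2, 3/2, 3): (1/5, -14, -32/5) → (3/10, -21, -96/5)

T(p) = (3/10, -21, -96/5)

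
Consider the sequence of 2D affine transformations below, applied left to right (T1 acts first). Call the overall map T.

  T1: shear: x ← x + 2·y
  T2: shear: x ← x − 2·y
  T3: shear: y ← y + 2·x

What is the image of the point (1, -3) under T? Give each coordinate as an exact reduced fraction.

T(p) = (1, -1)

T1 shear: x ← x + 2·y: (1, -3) → (-5, -3)
T2 shear: x ← x − 2·y: (-5, -3) → (1, -3)
T3 shear: y ← y + 2·x: (1, -3) → (1, -1)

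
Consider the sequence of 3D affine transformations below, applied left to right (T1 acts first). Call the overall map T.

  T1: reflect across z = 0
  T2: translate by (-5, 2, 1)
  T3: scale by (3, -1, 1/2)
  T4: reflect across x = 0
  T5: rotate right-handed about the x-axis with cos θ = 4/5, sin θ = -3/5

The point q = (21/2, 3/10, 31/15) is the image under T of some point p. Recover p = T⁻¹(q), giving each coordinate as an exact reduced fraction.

p = (3/2, -1, -8/3)

T1 = [1 0 0 0; 0 1 0 0; 0 0 -1 0; 0 0 0 1]
T2·T1 = [1 0 0 -5; 0 1 0 2; 0 0 -1 1; 0 0 0 1]
T3·…·T1 = [3 0 0 -15; 0 -1 0 -2; 0 0 -1/2 1/2; 0 0 0 1]
T4·…·T1 = [-3 0 0 15; 0 -1 0 -2; 0 0 -1/2 1/2; 0 0 0 1]
T5·…·T1 = [-3 0 0 15; 0 -4/5 -3/10 -13/10; 0 3/5 -2/5 8/5; 0 0 0 1]
det M = -3/2; M⁻¹ = [-1/3 0 0 5; 0 -4/5 3/5 -2; 0 -6/5 -8/5 1; 0 0 0 1]
M⁻¹ · (21/2, 3/10, 31/15)ᵀ = (3/2, -1, -8/3)ᵀ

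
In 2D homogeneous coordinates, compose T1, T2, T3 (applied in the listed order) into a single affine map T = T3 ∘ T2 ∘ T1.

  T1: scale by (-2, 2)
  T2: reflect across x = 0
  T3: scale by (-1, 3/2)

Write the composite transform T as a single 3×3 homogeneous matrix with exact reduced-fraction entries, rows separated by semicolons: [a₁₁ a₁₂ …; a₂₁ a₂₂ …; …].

T = [-2 0 0; 0 3 0; 0 0 1]

T1 = [-2 0 0; 0 2 0; 0 0 1]
T2·T1 = [2 0 0; 0 2 0; 0 0 1]
T3·…·T1 = [-2 0 0; 0 3 0; 0 0 1]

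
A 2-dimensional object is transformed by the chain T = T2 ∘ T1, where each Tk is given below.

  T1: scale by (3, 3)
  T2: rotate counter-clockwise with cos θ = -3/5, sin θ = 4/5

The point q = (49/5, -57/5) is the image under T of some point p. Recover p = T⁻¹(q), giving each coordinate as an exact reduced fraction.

p = (-5, -1/3)

T1 = [3 0 0; 0 3 0; 0 0 1]
T2·T1 = [-9/5 -12/5 0; 12/5 -9/5 0; 0 0 1]
det M = 9; M⁻¹ = [-1/5 4/15 0; -4/15 -1/5 0; 0 0 1]
M⁻¹ · (49/5, -57/5)ᵀ = (-5, -1/3)ᵀ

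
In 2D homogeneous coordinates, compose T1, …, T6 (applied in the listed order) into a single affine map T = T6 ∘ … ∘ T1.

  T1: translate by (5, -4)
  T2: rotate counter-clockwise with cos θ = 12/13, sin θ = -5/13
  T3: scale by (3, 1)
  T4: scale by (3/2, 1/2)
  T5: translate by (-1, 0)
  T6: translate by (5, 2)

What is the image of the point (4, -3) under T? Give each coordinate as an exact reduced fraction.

T1 translate by (5, -4): (4, -3) → (9, -7)
T2 rotate counter-clockwise with cos θ = 12/13, sin θ = -5/13: (9, -7) → (73/13, -129/13)
T3 scale by (3, 1): (73/13, -129/13) → (219/13, -129/13)
T4 scale by (3/2, 1/2): (219/13, -129/13) → (657/26, -129/26)
T5 translate by (-1, 0): (657/26, -129/26) → (631/26, -129/26)
T6 translate by (5, 2): (631/26, -129/26) → (761/26, -77/26)

T(p) = (761/26, -77/26)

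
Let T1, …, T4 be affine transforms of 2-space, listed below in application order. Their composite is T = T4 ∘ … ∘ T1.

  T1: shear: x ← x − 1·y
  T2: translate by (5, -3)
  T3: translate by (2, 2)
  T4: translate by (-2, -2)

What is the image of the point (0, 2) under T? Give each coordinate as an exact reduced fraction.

T1 shear: x ← x − 1·y: (0, 2) → (-2, 2)
T2 translate by (5, -3): (-2, 2) → (3, -1)
T3 translate by (2, 2): (3, -1) → (5, 1)
T4 translate by (-2, -2): (5, 1) → (3, -1)

T(p) = (3, -1)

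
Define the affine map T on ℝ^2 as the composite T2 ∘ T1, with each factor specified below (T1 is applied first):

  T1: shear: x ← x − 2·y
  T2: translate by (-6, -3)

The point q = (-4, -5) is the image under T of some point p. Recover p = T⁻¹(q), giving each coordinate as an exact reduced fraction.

p = (-2, -2)

T1 = [1 -2 0; 0 1 0; 0 0 1]
T2·T1 = [1 -2 -6; 0 1 -3; 0 0 1]
det M = 1; M⁻¹ = [1 2 12; 0 1 3; 0 0 1]
M⁻¹ · (-4, -5)ᵀ = (-2, -2)ᵀ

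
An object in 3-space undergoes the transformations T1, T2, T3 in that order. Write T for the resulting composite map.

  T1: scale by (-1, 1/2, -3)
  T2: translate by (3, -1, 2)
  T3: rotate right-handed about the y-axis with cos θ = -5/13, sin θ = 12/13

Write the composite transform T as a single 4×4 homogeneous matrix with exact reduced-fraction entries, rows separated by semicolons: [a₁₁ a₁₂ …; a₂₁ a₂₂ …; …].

T1 = [-1 0 0 0; 0 1/2 0 0; 0 0 -3 0; 0 0 0 1]
T2·T1 = [-1 0 0 3; 0 1/2 0 -1; 0 0 -3 2; 0 0 0 1]
T3·…·T1 = [5/13 0 -36/13 9/13; 0 1/2 0 -1; 12/13 0 15/13 -46/13; 0 0 0 1]

T = [5/13 0 -36/13 9/13; 0 1/2 0 -1; 12/13 0 15/13 -46/13; 0 0 0 1]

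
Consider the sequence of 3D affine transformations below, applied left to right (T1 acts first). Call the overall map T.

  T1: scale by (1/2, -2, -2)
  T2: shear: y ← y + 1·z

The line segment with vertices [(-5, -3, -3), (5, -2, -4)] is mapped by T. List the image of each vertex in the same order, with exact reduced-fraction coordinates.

T1 scale by (1/2, -2, -2): (-5, -3, -3) → (-5/2, 6, 6); (5, -2, -4) → (5/2, 4, 8)
T2 shear: y ← y + 1·z: (-5/2, 6, 6) → (-5/2, 12, 6); (5/2, 4, 8) → (5/2, 12, 8)

image vertices: (-5/2, 12, 6), (5/2, 12, 8)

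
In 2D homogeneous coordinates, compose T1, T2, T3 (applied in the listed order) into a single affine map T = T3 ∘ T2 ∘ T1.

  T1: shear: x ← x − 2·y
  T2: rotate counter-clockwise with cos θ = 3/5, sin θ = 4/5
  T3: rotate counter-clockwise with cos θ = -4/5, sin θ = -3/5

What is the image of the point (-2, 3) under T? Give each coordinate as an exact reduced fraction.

T1 shear: x ← x − 2·y: (-2, 3) → (-8, 3)
T2 rotate counter-clockwise with cos θ = 3/5, sin θ = 4/5: (-8, 3) → (-36/5, -23/5)
T3 rotate counter-clockwise with cos θ = -4/5, sin θ = -3/5: (-36/5, -23/5) → (3, 8)

T(p) = (3, 8)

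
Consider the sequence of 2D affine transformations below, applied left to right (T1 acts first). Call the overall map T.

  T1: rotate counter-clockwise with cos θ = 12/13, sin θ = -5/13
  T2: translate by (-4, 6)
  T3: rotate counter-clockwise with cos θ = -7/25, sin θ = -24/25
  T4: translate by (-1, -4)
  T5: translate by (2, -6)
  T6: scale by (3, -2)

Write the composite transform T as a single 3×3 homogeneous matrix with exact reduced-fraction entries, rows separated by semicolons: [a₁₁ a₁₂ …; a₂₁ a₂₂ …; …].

T = [-612/325 759/325 591/25; 506/325 408/325 392/25; 0 0 1]

T1 = [12/13 5/13 0; -5/13 12/13 0; 0 0 1]
T2·T1 = [12/13 5/13 -4; -5/13 12/13 6; 0 0 1]
T3·…·T1 = [-204/325 253/325 172/25; -253/325 -204/325 54/25; 0 0 1]
T4·…·T1 = [-204/325 253/325 147/25; -253/325 -204/325 -46/25; 0 0 1]
T5·…·T1 = [-204/325 253/325 197/25; -253/325 -204/325 -196/25; 0 0 1]
T6·…·T1 = [-612/325 759/325 591/25; 506/325 408/325 392/25; 0 0 1]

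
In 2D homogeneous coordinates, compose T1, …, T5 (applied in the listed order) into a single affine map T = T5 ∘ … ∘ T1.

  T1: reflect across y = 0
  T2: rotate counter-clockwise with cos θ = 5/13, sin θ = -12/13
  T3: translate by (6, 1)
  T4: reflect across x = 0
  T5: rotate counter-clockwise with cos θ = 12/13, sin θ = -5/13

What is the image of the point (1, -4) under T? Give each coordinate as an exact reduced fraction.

T(p) = (-1467/169, 907/169)

T1 reflect across y = 0: (1, -4) → (1, 4)
T2 rotate counter-clockwise with cos θ = 5/13, sin θ = -12/13: (1, 4) → (53/13, 8/13)
T3 translate by (6, 1): (53/13, 8/13) → (131/13, 21/13)
T4 reflect across x = 0: (131/13, 21/13) → (-131/13, 21/13)
T5 rotate counter-clockwise with cos θ = 12/13, sin θ = -5/13: (-131/13, 21/13) → (-1467/169, 907/169)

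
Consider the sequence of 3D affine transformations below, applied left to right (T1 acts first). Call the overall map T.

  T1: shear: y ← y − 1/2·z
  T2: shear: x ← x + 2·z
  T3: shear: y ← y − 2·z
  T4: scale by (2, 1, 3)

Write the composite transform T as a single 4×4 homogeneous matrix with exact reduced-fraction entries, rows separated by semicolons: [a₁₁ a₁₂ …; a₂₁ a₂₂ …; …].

T1 = [1 0 0 0; 0 1 -1/2 0; 0 0 1 0; 0 0 0 1]
T2·T1 = [1 0 2 0; 0 1 -1/2 0; 0 0 1 0; 0 0 0 1]
T3·…·T1 = [1 0 2 0; 0 1 -5/2 0; 0 0 1 0; 0 0 0 1]
T4·…·T1 = [2 0 4 0; 0 1 -5/2 0; 0 0 3 0; 0 0 0 1]

T = [2 0 4 0; 0 1 -5/2 0; 0 0 3 0; 0 0 0 1]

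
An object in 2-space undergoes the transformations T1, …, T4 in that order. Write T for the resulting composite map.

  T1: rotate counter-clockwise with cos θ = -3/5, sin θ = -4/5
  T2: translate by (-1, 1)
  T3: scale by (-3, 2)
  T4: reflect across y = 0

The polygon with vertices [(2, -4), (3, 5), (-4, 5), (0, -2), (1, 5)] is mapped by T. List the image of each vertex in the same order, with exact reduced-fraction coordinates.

T1 rotate counter-clockwise with cos θ = -3/5, sin θ = -4/5: (2, -4) → (-22/5, 4/5); (3, 5) → (11/5, -27/5); (-4, 5) → (32/5, 1/5); (0, -2) → (-8/5, 6/5); (1, 5) → (17/5, -19/5)
T2 translate by (-1, 1): (-22/5, 4/5) → (-27/5, 9/5); (11/5, -27/5) → (6/5, -22/5); (32/5, 1/5) → (27/5, 6/5); (-8/5, 6/5) → (-13/5, 11/5); (17/5, -19/5) → (12/5, -14/5)
T3 scale by (-3, 2): (-27/5, 9/5) → (81/5, 18/5); (6/5, -22/5) → (-18/5, -44/5); (27/5, 6/5) → (-81/5, 12/5); (-13/5, 11/5) → (39/5, 22/5); (12/5, -14/5) → (-36/5, -28/5)
T4 reflect across y = 0: (81/5, 18/5) → (81/5, -18/5); (-18/5, -44/5) → (-18/5, 44/5); (-81/5, 12/5) → (-81/5, -12/5); (39/5, 22/5) → (39/5, -22/5); (-36/5, -28/5) → (-36/5, 28/5)

image vertices: (81/5, -18/5), (-18/5, 44/5), (-81/5, -12/5), (39/5, -22/5), (-36/5, 28/5)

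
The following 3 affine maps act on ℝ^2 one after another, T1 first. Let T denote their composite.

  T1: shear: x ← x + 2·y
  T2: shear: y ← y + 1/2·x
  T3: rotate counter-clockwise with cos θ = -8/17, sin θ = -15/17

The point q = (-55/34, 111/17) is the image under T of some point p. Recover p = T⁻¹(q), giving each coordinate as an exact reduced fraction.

p = (-1, -2)

T1 = [1 2 0; 0 1 0; 0 0 1]
T2·T1 = [1 2 0; 1/2 2 0; 0 0 1]
T3·…·T1 = [-1/34 14/17 0; -19/17 -46/17 0; 0 0 1]
det M = 1; M⁻¹ = [-46/17 -14/17 0; 19/17 -1/34 0; 0 0 1]
M⁻¹ · (-55/34, 111/17)ᵀ = (-1, -2)ᵀ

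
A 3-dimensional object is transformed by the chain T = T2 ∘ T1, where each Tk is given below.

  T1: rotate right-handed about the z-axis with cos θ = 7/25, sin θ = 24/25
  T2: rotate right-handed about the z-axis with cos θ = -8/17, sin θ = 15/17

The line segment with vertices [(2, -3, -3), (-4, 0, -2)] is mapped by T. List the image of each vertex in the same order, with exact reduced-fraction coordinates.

T1 rotate right-handed about the z-axis with cos θ = 7/25, sin θ = 24/25: (2, -3, -3) → (86/25, 27/25, -3); (-4, 0, -2) → (-28/25, -96/25, -2)
T2 rotate right-handed about the z-axis with cos θ = -8/17, sin θ = 15/17: (86/25, 27/25, -3) → (-1093/425, 1074/425, -3); (-28/25, -96/25, -2) → (1664/425, 348/425, -2)

image vertices: (-1093/425, 1074/425, -3), (1664/425, 348/425, -2)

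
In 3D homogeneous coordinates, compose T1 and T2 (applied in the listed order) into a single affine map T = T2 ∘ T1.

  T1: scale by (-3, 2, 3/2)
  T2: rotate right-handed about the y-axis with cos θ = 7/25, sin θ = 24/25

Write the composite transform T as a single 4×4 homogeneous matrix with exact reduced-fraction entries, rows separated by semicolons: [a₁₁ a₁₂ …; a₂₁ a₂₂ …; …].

T = [-21/25 0 36/25 0; 0 2 0 0; 72/25 0 21/50 0; 0 0 0 1]

T1 = [-3 0 0 0; 0 2 0 0; 0 0 3/2 0; 0 0 0 1]
T2·T1 = [-21/25 0 36/25 0; 0 2 0 0; 72/25 0 21/50 0; 0 0 0 1]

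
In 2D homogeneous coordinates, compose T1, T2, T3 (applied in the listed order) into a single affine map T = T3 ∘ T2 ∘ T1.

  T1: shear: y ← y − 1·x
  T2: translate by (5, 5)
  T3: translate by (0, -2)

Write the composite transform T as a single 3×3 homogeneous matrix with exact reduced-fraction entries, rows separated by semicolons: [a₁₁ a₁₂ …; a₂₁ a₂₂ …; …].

T1 = [1 0 0; -1 1 0; 0 0 1]
T2·T1 = [1 0 5; -1 1 5; 0 0 1]
T3·…·T1 = [1 0 5; -1 1 3; 0 0 1]

T = [1 0 5; -1 1 3; 0 0 1]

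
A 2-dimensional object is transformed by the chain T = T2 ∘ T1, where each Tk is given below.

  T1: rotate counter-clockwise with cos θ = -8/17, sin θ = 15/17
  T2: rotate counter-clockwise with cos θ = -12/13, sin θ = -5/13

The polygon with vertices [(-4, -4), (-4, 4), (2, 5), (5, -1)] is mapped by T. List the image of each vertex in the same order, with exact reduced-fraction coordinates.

T1 rotate counter-clockwise with cos θ = -8/17, sin θ = 15/17: (-4, -4) → (92/17, -28/17); (-4, 4) → (-28/17, -92/17); (2, 5) → (-91/17, -10/17); (5, -1) → (-25/17, 83/17)
T2 rotate counter-clockwise with cos θ = -12/13, sin θ = -5/13: (92/17, -28/17) → (-1244/221, -124/221); (-28/17, -92/17) → (-124/221, 1244/221); (-91/17, -10/17) → (1042/221, 575/221); (-25/17, 83/17) → (55/17, -67/17)

image vertices: (-1244/221, -124/221), (-124/221, 1244/221), (1042/221, 575/221), (55/17, -67/17)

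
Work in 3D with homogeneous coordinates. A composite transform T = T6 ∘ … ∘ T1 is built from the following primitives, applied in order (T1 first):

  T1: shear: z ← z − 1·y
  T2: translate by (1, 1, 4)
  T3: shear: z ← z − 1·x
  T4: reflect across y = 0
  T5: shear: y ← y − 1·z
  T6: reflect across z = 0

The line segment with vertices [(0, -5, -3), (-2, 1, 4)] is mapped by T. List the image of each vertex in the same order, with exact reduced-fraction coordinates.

image vertices: (1, -1, -5), (-1, -10, -8)

T1 shear: z ← z − 1·y: (0, -5, -3) → (0, -5, 2); (-2, 1, 4) → (-2, 1, 3)
T2 translate by (1, 1, 4): (0, -5, 2) → (1, -4, 6); (-2, 1, 3) → (-1, 2, 7)
T3 shear: z ← z − 1·x: (1, -4, 6) → (1, -4, 5); (-1, 2, 7) → (-1, 2, 8)
T4 reflect across y = 0: (1, -4, 5) → (1, 4, 5); (-1, 2, 8) → (-1, -2, 8)
T5 shear: y ← y − 1·z: (1, 4, 5) → (1, -1, 5); (-1, -2, 8) → (-1, -10, 8)
T6 reflect across z = 0: (1, -1, 5) → (1, -1, -5); (-1, -10, 8) → (-1, -10, -8)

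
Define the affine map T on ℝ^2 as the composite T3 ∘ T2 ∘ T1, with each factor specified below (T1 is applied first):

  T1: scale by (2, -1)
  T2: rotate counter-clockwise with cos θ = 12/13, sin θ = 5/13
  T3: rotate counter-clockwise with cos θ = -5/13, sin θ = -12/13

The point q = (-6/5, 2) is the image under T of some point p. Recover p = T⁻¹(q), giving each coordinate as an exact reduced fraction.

p = (-1, 6/5)

T1 = [2 0 0; 0 -1 0; 0 0 1]
T2·T1 = [24/13 5/13 0; 10/13 -12/13 0; 0 0 1]
T3·…·T1 = [0 -1 0; -2 0 0; 0 0 1]
det M = -2; M⁻¹ = [0 -1/2 0; -1 0 0; 0 0 1]
M⁻¹ · (-6/5, 2)ᵀ = (-1, 6/5)ᵀ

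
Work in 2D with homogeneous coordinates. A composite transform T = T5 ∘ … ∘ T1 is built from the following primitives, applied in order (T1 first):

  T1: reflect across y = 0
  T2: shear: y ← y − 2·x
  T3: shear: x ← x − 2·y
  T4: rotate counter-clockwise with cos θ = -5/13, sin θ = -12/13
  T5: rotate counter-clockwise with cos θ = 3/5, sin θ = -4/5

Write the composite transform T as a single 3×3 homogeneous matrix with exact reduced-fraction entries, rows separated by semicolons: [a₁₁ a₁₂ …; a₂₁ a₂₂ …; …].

T1 = [1 0 0; 0 -1 0; 0 0 1]
T2·T1 = [1 0 0; -2 -1 0; 0 0 1]
T3·…·T1 = [5 2 0; -2 -1 0; 0 0 1]
T4·…·T1 = [-49/13 -22/13 0; -50/13 -19/13 0; 0 0 1]
T5·…·T1 = [-347/65 -142/65 0; 46/65 31/65 0; 0 0 1]

T = [-347/65 -142/65 0; 46/65 31/65 0; 0 0 1]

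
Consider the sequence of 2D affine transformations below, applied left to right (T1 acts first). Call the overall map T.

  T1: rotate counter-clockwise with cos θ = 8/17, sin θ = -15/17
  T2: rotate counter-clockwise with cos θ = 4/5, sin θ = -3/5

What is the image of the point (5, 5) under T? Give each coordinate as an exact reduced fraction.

T(p) = (71/17, -97/17)

T1 rotate counter-clockwise with cos θ = 8/17, sin θ = -15/17: (5, 5) → (115/17, -35/17)
T2 rotate counter-clockwise with cos θ = 4/5, sin θ = -3/5: (115/17, -35/17) → (71/17, -97/17)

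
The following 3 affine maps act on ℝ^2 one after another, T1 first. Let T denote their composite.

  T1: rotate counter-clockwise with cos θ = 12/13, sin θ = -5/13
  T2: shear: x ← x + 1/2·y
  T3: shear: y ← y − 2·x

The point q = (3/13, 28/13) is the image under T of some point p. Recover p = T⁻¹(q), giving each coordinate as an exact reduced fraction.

T1 = [12/13 5/13 0; -5/13 12/13 0; 0 0 1]
T2·T1 = [19/26 11/13 0; -5/13 12/13 0; 0 0 1]
T3·…·T1 = [19/26 11/13 0; -24/13 -10/13 0; 0 0 1]
det M = 1; M⁻¹ = [-10/13 -11/13 0; 24/13 19/26 0; 0 0 1]
M⁻¹ · (3/13, 28/13)ᵀ = (-2, 2)ᵀ

p = (-2, 2)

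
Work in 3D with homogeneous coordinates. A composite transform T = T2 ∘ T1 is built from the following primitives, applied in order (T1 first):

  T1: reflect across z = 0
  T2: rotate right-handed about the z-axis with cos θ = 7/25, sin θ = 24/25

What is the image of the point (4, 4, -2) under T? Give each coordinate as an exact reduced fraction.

T1 reflect across z = 0: (4, 4, -2) → (4, 4, 2)
T2 rotate right-handed about the z-axis with cos θ = 7/25, sin θ = 24/25: (4, 4, 2) → (-68/25, 124/25, 2)

T(p) = (-68/25, 124/25, 2)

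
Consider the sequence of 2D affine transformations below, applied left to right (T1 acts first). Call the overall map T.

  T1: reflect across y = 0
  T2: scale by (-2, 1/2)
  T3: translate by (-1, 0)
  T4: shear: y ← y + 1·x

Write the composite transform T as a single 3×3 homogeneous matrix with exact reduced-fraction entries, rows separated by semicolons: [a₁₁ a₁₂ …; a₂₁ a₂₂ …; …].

T1 = [1 0 0; 0 -1 0; 0 0 1]
T2·T1 = [-2 0 0; 0 -1/2 0; 0 0 1]
T3·…·T1 = [-2 0 -1; 0 -1/2 0; 0 0 1]
T4·…·T1 = [-2 0 -1; -2 -1/2 -1; 0 0 1]

T = [-2 0 -1; -2 -1/2 -1; 0 0 1]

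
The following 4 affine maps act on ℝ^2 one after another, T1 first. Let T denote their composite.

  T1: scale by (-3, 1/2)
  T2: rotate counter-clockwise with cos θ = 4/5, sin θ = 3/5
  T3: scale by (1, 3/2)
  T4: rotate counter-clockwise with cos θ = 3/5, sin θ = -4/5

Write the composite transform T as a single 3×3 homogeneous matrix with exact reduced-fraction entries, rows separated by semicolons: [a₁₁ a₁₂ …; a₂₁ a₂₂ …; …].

T1 = [-3 0 0; 0 1/2 0; 0 0 1]
T2·T1 = [-12/5 -3/10 0; -9/5 2/5 0; 0 0 1]
T3·…·T1 = [-12/5 -3/10 0; -27/10 3/5 0; 0 0 1]
T4·…·T1 = [-18/5 3/10 0; 3/10 3/5 0; 0 0 1]

T = [-18/5 3/10 0; 3/10 3/5 0; 0 0 1]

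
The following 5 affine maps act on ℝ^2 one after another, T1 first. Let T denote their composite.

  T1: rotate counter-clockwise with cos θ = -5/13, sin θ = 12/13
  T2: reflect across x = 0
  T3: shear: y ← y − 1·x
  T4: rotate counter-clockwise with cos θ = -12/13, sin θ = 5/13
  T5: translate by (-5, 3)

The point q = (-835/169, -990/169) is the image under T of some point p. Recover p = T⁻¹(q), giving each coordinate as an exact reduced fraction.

p = (3, -5)

T1 = [-5/13 -12/13 0; 12/13 -5/13 0; 0 0 1]
T2·T1 = [5/13 12/13 0; 12/13 -5/13 0; 0 0 1]
T3·…·T1 = [5/13 12/13 0; 7/13 -17/13 0; 0 0 1]
T4·…·T1 = [-95/169 -59/169 0; -59/169 264/169 0; 0 0 1]
T5·…·T1 = [-95/169 -59/169 -5; -59/169 264/169 3; 0 0 1]
det M = -1; M⁻¹ = [-264/169 -59/169 -1143/169; -59/169 95/169 -580/169; 0 0 1]
M⁻¹ · (-835/169, -990/169)ᵀ = (3, -5)ᵀ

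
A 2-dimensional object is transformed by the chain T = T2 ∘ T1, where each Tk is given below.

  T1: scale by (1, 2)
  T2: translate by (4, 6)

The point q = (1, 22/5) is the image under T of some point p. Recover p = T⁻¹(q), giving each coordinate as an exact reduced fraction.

p = (-3, -4/5)

T1 = [1 0 0; 0 2 0; 0 0 1]
T2·T1 = [1 0 4; 0 2 6; 0 0 1]
det M = 2; M⁻¹ = [1 0 -4; 0 1/2 -3; 0 0 1]
M⁻¹ · (1, 22/5)ᵀ = (-3, -4/5)ᵀ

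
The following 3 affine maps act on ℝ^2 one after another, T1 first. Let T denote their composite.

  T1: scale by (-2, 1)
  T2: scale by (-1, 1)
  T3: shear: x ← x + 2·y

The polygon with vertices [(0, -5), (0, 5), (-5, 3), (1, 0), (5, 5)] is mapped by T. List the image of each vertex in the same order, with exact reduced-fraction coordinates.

T1 scale by (-2, 1): (0, -5) → (0, -5); (0, 5) → (0, 5); (-5, 3) → (10, 3); (1, 0) → (-2, 0); (5, 5) → (-10, 5)
T2 scale by (-1, 1): (0, -5) → (0, -5); (0, 5) → (0, 5); (10, 3) → (-10, 3); (-2, 0) → (2, 0); (-10, 5) → (10, 5)
T3 shear: x ← x + 2·y: (0, -5) → (-10, -5); (0, 5) → (10, 5); (-10, 3) → (-4, 3); (2, 0) → (2, 0); (10, 5) → (20, 5)

image vertices: (-10, -5), (10, 5), (-4, 3), (2, 0), (20, 5)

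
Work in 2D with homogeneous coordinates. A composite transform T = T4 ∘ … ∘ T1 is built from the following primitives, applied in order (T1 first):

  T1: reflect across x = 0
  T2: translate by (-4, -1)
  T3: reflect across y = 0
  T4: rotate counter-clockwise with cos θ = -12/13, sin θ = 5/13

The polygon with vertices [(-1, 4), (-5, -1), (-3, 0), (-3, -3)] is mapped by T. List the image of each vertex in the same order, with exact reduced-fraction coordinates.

T1 reflect across x = 0: (-1, 4) → (1, 4); (-5, -1) → (5, -1); (-3, 0) → (3, 0); (-3, -3) → (3, -3)
T2 translate by (-4, -1): (1, 4) → (-3, 3); (5, -1) → (1, -2); (3, 0) → (-1, -1); (3, -3) → (-1, -4)
T3 reflect across y = 0: (-3, 3) → (-3, -3); (1, -2) → (1, 2); (-1, -1) → (-1, 1); (-1, -4) → (-1, 4)
T4 rotate counter-clockwise with cos θ = -12/13, sin θ = 5/13: (-3, -3) → (51/13, 21/13); (1, 2) → (-22/13, -19/13); (-1, 1) → (7/13, -17/13); (-1, 4) → (-8/13, -53/13)

image vertices: (51/13, 21/13), (-22/13, -19/13), (7/13, -17/13), (-8/13, -53/13)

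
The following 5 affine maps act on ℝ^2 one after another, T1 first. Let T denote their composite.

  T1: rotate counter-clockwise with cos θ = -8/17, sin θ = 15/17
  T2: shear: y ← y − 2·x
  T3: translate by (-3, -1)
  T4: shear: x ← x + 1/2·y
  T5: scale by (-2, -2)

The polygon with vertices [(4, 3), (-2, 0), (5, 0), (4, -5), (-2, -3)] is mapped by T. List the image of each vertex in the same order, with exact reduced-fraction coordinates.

T1 rotate counter-clockwise with cos θ = -8/17, sin θ = 15/17: (4, 3) → (-77/17, 36/17); (-2, 0) → (16/17, -30/17); (5, 0) → (-40/17, 75/17); (4, -5) → (43/17, 100/17); (-2, -3) → (61/17, -6/17)
T2 shear: y ← y − 2·x: (-77/17, 36/17) → (-77/17, 190/17); (16/17, -30/17) → (16/17, -62/17); (-40/17, 75/17) → (-40/17, 155/17); (43/17, 100/17) → (43/17, 14/17); (61/17, -6/17) → (61/17, -128/17)
T3 translate by (-3, -1): (-77/17, 190/17) → (-128/17, 173/17); (16/17, -62/17) → (-35/17, -79/17); (-40/17, 155/17) → (-91/17, 138/17); (43/17, 14/17) → (-8/17, -3/17); (61/17, -128/17) → (10/17, -145/17)
T4 shear: x ← x + 1/2·y: (-128/17, 173/17) → (-83/34, 173/17); (-35/17, -79/17) → (-149/34, -79/17); (-91/17, 138/17) → (-22/17, 138/17); (-8/17, -3/17) → (-19/34, -3/17); (10/17, -145/17) → (-125/34, -145/17)
T5 scale by (-2, -2): (-83/34, 173/17) → (83/17, -346/17); (-149/34, -79/17) → (149/17, 158/17); (-22/17, 138/17) → (44/17, -276/17); (-19/34, -3/17) → (19/17, 6/17); (-125/34, -145/17) → (125/17, 290/17)

image vertices: (83/17, -346/17), (149/17, 158/17), (44/17, -276/17), (19/17, 6/17), (125/17, 290/17)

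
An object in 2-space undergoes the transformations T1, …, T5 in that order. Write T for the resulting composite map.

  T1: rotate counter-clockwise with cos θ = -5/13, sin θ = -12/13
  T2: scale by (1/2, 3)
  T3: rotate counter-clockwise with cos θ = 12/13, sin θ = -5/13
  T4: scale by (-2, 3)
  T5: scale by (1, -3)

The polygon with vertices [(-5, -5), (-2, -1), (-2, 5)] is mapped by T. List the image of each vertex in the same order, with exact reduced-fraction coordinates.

image vertices: (-2130/169, -56655/338), (-846/169, -9441/169), (-810/169, 1899/169)

T1 rotate counter-clockwise with cos θ = -5/13, sin θ = -12/13: (-5, -5) → (-35/13, 85/13); (-2, -1) → (-2/13, 29/13); (-2, 5) → (70/13, -1/13)
T2 scale by (1/2, 3): (-35/13, 85/13) → (-35/26, 255/13); (-2/13, 29/13) → (-1/13, 87/13); (70/13, -1/13) → (35/13, -3/13)
T3 rotate counter-clockwise with cos θ = 12/13, sin θ = -5/13: (-35/26, 255/13) → (1065/169, 6295/338); (-1/13, 87/13) → (423/169, 1049/169); (35/13, -3/13) → (405/169, -211/169)
T4 scale by (-2, 3): (1065/169, 6295/338) → (-2130/169, 18885/338); (423/169, 1049/169) → (-846/169, 3147/169); (405/169, -211/169) → (-810/169, -633/169)
T5 scale by (1, -3): (-2130/169, 18885/338) → (-2130/169, -56655/338); (-846/169, 3147/169) → (-846/169, -9441/169); (-810/169, -633/169) → (-810/169, 1899/169)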